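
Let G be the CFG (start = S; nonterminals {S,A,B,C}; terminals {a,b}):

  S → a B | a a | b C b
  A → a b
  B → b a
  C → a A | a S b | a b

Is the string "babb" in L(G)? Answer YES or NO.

Convert to CNF:
  S -> T0 B | T0 T0 | T1 X3
  A -> T0 T1
  B -> T1 T0
  C -> T0 A | T0 T1 | T0 X2
  T0 -> a
  T1 -> b
  X2 -> S T1
  X3 -> C T1

CYK fill:
  cell(0,0) b: {T1}  orig:{}
  cell(1,1) a: {T0}  orig:{}
  cell(2,2) b: {T1}  orig:{}
  cell(3,3) b: {T1}  orig:{}
  cell(0,1) ba: {B}
  cell(1,2) ab: {A,C}
  cell(2,3) bb: ∅
  cell(0,2) bab: ∅
  cell(1,3) abb: {X3}  orig:{}
  cell(0,3) babb: {S}

S ∈ T[0,3] ⇒ YES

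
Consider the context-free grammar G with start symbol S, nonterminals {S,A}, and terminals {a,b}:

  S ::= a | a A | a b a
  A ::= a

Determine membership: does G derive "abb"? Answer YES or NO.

CNF form of G:
  S -> T0 A | T0 X2 | a
  A -> a
  T0 -> a
  T1 -> b
  X2 -> T1 T0

CYK fill:
  [0..0]={A,S,T0}  "a"  orig:{A,S}
  [1..1]={T1}  "b"  orig:{}
  [2..2]={T1}  "b"  orig:{}
  [0..1]=∅  "ab"
  [1..2]=∅  "bb"
  [0..2]=∅  "abb"

S ∉ T[0,2] ⇒ NO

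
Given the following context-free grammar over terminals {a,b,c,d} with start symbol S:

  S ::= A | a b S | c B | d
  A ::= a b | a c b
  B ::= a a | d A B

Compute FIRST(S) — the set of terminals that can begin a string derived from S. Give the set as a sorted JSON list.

Compute FIRST by fixpoint:
[1]
  A via A→a b: +{a}
  B via B→a a: +{a}
  B via B→d A B: +{d}
  S via S→A: +{a}
  S via S→c B: +{c}
  S via S→d: +{d}
  FIRST[S]={a,c,d}  FIRST[A]={a}  FIRST[B]={a,d}
[2] done
  FIRST[S]={a,c,d}  FIRST[A]={a}  FIRST[B]={a,d}

FIRST(S) = ["a", "c", "d"]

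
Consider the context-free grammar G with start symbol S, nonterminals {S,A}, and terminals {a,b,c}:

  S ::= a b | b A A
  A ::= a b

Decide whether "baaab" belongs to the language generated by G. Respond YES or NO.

Convert to CNF:
  S -> T0 T1 | T1 X2
  A -> T0 T1
  T0 -> a
  T1 -> b
  X2 -> A A

Fill CYK table bottom-up:
  cell(0,0) b: {T1}  orig:{}
  cell(1,1) a: {T0}  orig:{}
  cell(2,2) a: {T0}  orig:{}
  cell(3,3) a: {T0}  orig:{}
  cell(4,4) b: {T1}  orig:{}
  cell(0,1) ba: ∅
  cell(1,2) aa: ∅
  cell(2,3) aa: ∅
  cell(3,4) ab: {A,S}
  cell(0,2) baa: ∅
  cell(1,3) aaa: ∅
  cell(2,4) aab: ∅
  cell(0,3) baaa: ∅
  cell(1,4) aaab: ∅
  cell(0,4) baaab: ∅

S ∉ T[0,4] ⇒ NO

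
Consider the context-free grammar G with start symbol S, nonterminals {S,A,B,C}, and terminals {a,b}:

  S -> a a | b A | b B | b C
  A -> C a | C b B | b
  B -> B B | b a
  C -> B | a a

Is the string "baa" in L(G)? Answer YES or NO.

CNF form of G:
  S -> T0 T0 | T1 A | T1 B | T1 C
  A -> C T0 | C X2 | b
  B -> B B | T1 T0
  C -> B B | T0 T0 | T1 T0
  T0 -> a
  T1 -> b
  X2 -> T1 B

CYK table (by increasing span):
  T[0,0] 'b' = {A,T1}  orig:{A}
  T[1,1] 'a' = {T0}  orig:{}
  T[2,2] 'a' = {T0}  orig:{}
  T[0,1] 'ba' = {B,C}
  T[1,2] 'aa' = {C,S}
  T[0,2] 'baa' = {A,S}

S ∈ T[0,2] ⇒ YES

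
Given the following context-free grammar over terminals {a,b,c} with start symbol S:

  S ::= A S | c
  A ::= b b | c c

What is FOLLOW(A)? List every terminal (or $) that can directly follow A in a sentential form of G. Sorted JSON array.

FIRST sets, iterate to fixpoint:
pass 1:
  A via A→b b: +{b}
  A via A→c c: +{c}
  S via S→A S: +{b,c}
  FIRST(S)={b,c}  FIRST(A)={b,c}
pass 2: — fixpoint
  FIRST(S)={b,c}  FIRST(A)={b,c}

Compute FOLLOW by fixpoint:
FOLLOW(S) := {$}
[1]
  S→A S: FOLLOW(A) ⊇ FIRST(S) = {b,c}; new: +{b,c}
  S: {$}  A: {b,c}
[2] (no change)
  S: {$}  A: {b,c}

FOLLOW(A) = ["b", "c"]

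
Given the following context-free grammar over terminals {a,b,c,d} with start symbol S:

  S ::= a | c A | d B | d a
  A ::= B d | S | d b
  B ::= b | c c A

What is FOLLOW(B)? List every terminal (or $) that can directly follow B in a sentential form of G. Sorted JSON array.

FIRST sets, iterate to fixpoint:
pass 1:
  A via A→d b: +{d}
  B via B→b: +{b}
  B via B→c c A: +{c}
  S via S→a: +{a}
  S via S→c A: +{c}
  S via S→d B: +{d}
  FIRST[S]={a,c,d}  FIRST[A]={d}  FIRST[B]={b,c}
pass 2:
  A via A→B d: +{b,c}
  A via A→S: +{a}
  FIRST[S]={a,c,d}  FIRST[A]={a,b,c,d}  FIRST[B]={b,c}
pass 3: (stable)
  FIRST[S]={a,c,d}  FIRST[A]={a,b,c,d}  FIRST[B]={b,c}

FOLLOW sets:
seed FOLLOW(S) with $
iter 1:
  A→B d: FOLLOW(B) ⊇ FIRST(d) = {d}; new: +{d}
  B→c c A: FOLLOW(A) ⊇ FOLLOW(B) ⊇ {d}; new: +{d}
  S→c A: FOLLOW(A) ⊇ FOLLOW(S) ⊇ {$}; new: +{$}
  S→d B: FOLLOW(B) ⊇ FOLLOW(S) ⊇ {$}; new: +{$}
  S: {$}  A: {$,d}  B: {$,d}
iter 2:
  A→S: FOLLOW(S) ⊇ FOLLOW(A) ⊇ {$,d}; new: +{d}
  S: {$,d}  A: {$,d}  B: {$,d}
iter 3: — fixpoint
  S: {$,d}  A: {$,d}  B: {$,d}

FOLLOW(B) = ["$", "d"]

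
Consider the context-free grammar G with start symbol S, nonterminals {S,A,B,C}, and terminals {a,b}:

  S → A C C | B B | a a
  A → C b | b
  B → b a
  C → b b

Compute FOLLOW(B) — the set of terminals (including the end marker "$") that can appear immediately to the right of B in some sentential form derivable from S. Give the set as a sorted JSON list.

FIRST iteration:
iter 1:
  A via A→b: +{b}
  B via B→b a: +{b}
  C via C→b b: +{b}
  S via S→A C C: +{b}
  S via S→a a: +{a}
  FIRST(S)={a,b}  FIRST(A)={b}  FIRST(B)={b}  FIRST(C)={b}
iter 2: done
  FIRST(S)={a,b}  FIRST(A)={b}  FIRST(B)={b}  FIRST(C)={b}

FOLLOW iteration:
seed FOLLOW(S) with $
round 1:
  A→C b: FOLLOW(C) ⊇ FIRST(b) = {b}; new: +{b}
  S→A C C: FOLLOW(A) ⊇ FIRST(C) = {b}; new: +{b}
  S→A C C: FOLLOW(C) ⊇ FOLLOW(S) ⊇ {$}; new: +{$}
  S→B B: FOLLOW(B) ⊇ FIRST(B) = {b}; new: +{b}
  S→B B: FOLLOW(B) ⊇ FOLLOW(S) ⊇ {$}; new: +{$}
  FOLLOW[S]={$}  FOLLOW[A]={b}  FOLLOW[B]={$,b}  FOLLOW[C]={$,b}
round 2: (stable)
  FOLLOW[S]={$}  FOLLOW[A]={b}  FOLLOW[B]={$,b}  FOLLOW[C]={$,b}

FOLLOW(B) = ["$", "b"]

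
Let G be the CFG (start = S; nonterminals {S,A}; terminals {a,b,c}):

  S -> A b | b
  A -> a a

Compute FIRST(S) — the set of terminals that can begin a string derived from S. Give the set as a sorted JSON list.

FIRST sets, iterate to fixpoint:
pass 1:
  A via A→a a: +{a}
  S via S→A b: +{a}
  S via S→b: +{b}
  FIRST[S]={a,b}  FIRST[A]={a}
pass 2: (no change)
  FIRST[S]={a,b}  FIRST[A]={a}

FIRST(S) = ["a", "b"]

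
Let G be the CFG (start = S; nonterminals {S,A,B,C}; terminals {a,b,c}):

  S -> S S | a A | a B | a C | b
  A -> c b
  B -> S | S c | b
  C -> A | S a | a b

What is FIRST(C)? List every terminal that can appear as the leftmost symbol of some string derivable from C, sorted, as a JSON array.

FIRST iteration:
iter 1:
  A via A→c b: +{c}
  B via B→b: +{b}
  C via C→A: +{c}
  C via C→a b: +{a}
  S via S→a A: +{a}
  S via S→b: +{b}
  FIRST[S]={a,b}  FIRST[A]={c}  FIRST[B]={b}  FIRST[C]={a,c}
iter 2:
  B via B→S: +{a}
  C via C→S a: +{b}
  FIRST[S]={a,b}  FIRST[A]={c}  FIRST[B]={a,b}  FIRST[C]={a,b,c}
iter 3: done
  FIRST[S]={a,b}  FIRST[A]={c}  FIRST[B]={a,b}  FIRST[C]={a,b,c}

FIRST(C) = ["a", "b", "c"]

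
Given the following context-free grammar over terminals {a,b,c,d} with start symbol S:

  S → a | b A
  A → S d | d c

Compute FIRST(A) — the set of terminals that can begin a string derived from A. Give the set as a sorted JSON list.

FIRST iteration:
pass 1:
  A via A→d c: +{d}
  S via S→a: +{a}
  S via S→b A: +{b}
  FIRST(S)={a,b}  FIRST(A)={d}
pass 2:
  A via A→S d: +{a,b}
  FIRST(S)={a,b}  FIRST(A)={a,b,d}
pass 3: — fixpoint
  FIRST(S)={a,b}  FIRST(A)={a,b,d}

FIRST(A) = ["a", "b", "d"]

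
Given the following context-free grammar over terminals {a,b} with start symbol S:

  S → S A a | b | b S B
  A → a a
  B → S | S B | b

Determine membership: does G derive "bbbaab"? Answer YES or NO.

Convert to CNF:
  S -> S X4 | T1 X5 | b
  A -> T0 T0
  B -> S B | S X2 | T1 X3 | b
  T0 -> a
  T1 -> b
  X2 -> A T0
  X3 -> S B
  X4 -> A T0
  X5 -> S B

CYK table (by increasing span):
  T[0,0] 'b' = {B,S,T1}  orig:{B,S}
  T[1,1] 'b' = {B,S,T1}  orig:{B,S}
  T[2,2] 'b' = {B,S,T1}  orig:{B,S}
  T[3,3] 'a' = {T0}  orig:{}
  T[4,4] 'a' = {T0}  orig:{}
  T[5,5] 'b' = {B,S,T1}  orig:{B,S}
  T[0,1] 'bb' = {B,X3,X5}  orig:{B}
  T[1,2] 'bb' = {B,X3,X5}  orig:{B}
  T[2,3] 'ba' = ∅
  T[3,4] 'aa' = {A}
  T[4,5] 'ab' = ∅
  T[0,2] 'bbb' = {B,S,X3,X5}  orig:{B,S}
  T[1,3] 'bba' = ∅
  T[2,4] 'baa' = ∅
  T[3,5] 'aab' = ∅
  T[0,3] 'bbba' = ∅
  T[1,4] 'bbaa' = ∅
  T[2,5] 'baab' = ∅
  T[0,4] 'bbbaa' = ∅
  T[1,5] 'bbaab' = ∅
  T[0,5] 'bbbaab' = ∅

S ∉ T[0,5] ⇒ NO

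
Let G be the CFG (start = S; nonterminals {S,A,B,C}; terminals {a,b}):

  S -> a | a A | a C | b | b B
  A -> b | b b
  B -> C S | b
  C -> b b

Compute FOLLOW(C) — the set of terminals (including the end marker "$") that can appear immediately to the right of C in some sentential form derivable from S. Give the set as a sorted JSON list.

FIRST iteration:
pass 1:
  A via A→b: +{b}
  B via B→b: +{b}
  C via C→b b: +{b}
  S via S→a: +{a}
  S via S→b: +{b}
  S: {a,b}  A: {b}  B: {b}  C: {b}
pass 2: — fixpoint
  S: {a,b}  A: {b}  B: {b}  C: {b}

FOLLOW sets:
FOLLOW(S) := {$}
pass 1:
  B→C S: FOLLOW(C) ⊇ FIRST(S) = {a,b}; new: +{a,b}
  S→a A: FOLLOW(A) ⊇ FOLLOW(S) ⊇ {$}; new: +{$}
  S→a C: FOLLOW(C) ⊇ FOLLOW(S) ⊇ {$}; new: +{$}
  S→b B: FOLLOW(B) ⊇ FOLLOW(S) ⊇ {$}; new: +{$}
  FOLLOW(S)={$}  FOLLOW(A)={$}  FOLLOW(B)={$}  FOLLOW(C)={$,a,b}
pass 2: done
  FOLLOW(S)={$}  FOLLOW(A)={$}  FOLLOW(B)={$}  FOLLOW(C)={$,a,b}

FOLLOW(C) = ["$", "a", "b"]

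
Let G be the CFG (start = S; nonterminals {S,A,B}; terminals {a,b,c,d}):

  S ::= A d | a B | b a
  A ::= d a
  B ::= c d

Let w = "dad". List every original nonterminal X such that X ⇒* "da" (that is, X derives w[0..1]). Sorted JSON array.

CNF form of G:
  S -> A T0 | T1 B | T3 T1
  A -> T0 T1
  B -> T2 T0
  T0 -> d
  T1 -> a
  T2 -> c
  T3 -> b

CYK table (by increasing span) (cells [i..j] with 0 ≤ i ≤ j ≤ 1 only):
  T[0,0] 'd' = {T0}  orig:{}
  T[1,1] 'a' = {T1}  orig:{}
  T[0,1] 'da' = {A}

Original NTs in T[0,1] deriving "da": ["A"]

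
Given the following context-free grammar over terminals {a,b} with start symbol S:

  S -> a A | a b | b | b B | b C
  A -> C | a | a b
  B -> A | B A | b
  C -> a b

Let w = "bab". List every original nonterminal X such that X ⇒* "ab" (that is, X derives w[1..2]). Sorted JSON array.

Convert to CNF:
  S -> T0 A | T0 T1 | T1 B | T1 C | b
  A -> T0 T1 | a
  B -> B A | T0 T1 | a | b
  C -> T0 T1
  T0 -> a
  T1 -> b

CYK table (by increasing span), restricted to cells inside w[1..2]:
  cell(1,1) a: {A,B,T0}  orig:{A,B}
  cell(2,2) b: {B,S,T1}  orig:{B,S}
  cell(1,2) ab: {A,B,C,S}

Original NTs in T[1,2] deriving "ab": ["A", "B", "C", "S"]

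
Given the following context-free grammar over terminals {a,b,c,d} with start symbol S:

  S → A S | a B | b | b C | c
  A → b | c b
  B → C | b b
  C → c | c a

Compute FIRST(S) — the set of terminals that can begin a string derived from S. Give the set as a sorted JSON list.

FIRST sets, iterate to fixpoint:
pass 1:
  A via A→b: +{b}
  A via A→c b: +{c}
  B via B→b b: +{b}
  C via C→c: +{c}
  S via S→A S: +{b,c}
  S via S→a B: +{a}
  FIRST[S]={a,b,c}  FIRST[A]={b,c}  FIRST[B]={b}  FIRST[C]={c}
pass 2:
  B via B→C: +{c}
  FIRST[S]={a,b,c}  FIRST[A]={b,c}  FIRST[B]={b,c}  FIRST[C]={c}
pass 3: (stable)
  FIRST[S]={a,b,c}  FIRST[A]={b,c}  FIRST[B]={b,c}  FIRST[C]={c}

FIRST(S) = ["a", "b", "c"]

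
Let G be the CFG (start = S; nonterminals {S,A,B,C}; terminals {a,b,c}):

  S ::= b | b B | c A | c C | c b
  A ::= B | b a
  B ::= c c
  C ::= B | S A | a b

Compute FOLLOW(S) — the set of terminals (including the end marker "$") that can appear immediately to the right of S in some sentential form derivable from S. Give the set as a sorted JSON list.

FIRST sets, iterate to fixpoint:
iter 1:
  A via A→b a: +{b}
  B via B→c c: +{c}
  C via C→B: +{c}
  C via C→a b: +{a}
  S via S→b: +{b}
  S via S→c A: +{c}
  FIRST(S)={b,c}  FIRST(A)={b}  FIRST(B)={c}  FIRST(C)={a,c}
iter 2:
  A via A→B: +{c}
  C via C→S A: +{b}
  FIRST(S)={b,c}  FIRST(A)={b,c}  FIRST(B)={c}  FIRST(C)={a,b,c}
iter 3: done
  FIRST(S)={b,c}  FIRST(A)={b,c}  FIRST(B)={c}  FIRST(C)={a,b,c}

Compute FOLLOW by fixpoint:
initialize: $ ∈ FOLLOW(S)
pass 1:
  C→S A: FOLLOW(S) ⊇ FIRST(A) = {b,c}; new: +{b,c}
  S→b B: FOLLOW(B) ⊇ FOLLOW(S) ⊇ {$,b,c}; new: +{$,b,c}
  S→c A: FOLLOW(A) ⊇ FOLLOW(S) ⊇ {$,b,c}; new: +{$,b,c}
  S→c C: FOLLOW(C) ⊇ FOLLOW(S) ⊇ {$,b,c}; new: +{$,b,c}
  S: {$,b,c}  A: {$,b,c}  B: {$,b,c}  C: {$,b,c}
pass 2: (stable)
  S: {$,b,c}  A: {$,b,c}  B: {$,b,c}  C: {$,b,c}

FOLLOW(S) = ["$", "b", "c"]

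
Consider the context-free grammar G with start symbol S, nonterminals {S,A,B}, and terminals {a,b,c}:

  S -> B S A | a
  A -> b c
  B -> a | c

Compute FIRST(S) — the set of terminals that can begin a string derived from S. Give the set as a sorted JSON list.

FIRST sets, iterate to fixpoint:
[1]
  A via A→b c: +{b}
  B via B→a: +{a}
  B via B→c: +{c}
  S via S→B S A: +{a,c}
  S: {a,c}  A: {b}  B: {a,c}
[2] — fixpoint
  S: {a,c}  A: {b}  B: {a,c}

FIRST(S) = ["a", "c"]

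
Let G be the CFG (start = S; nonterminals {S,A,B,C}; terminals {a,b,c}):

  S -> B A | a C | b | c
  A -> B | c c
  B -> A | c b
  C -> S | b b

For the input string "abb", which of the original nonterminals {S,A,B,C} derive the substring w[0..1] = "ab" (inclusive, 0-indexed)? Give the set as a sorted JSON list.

Convert to CNF:
  S -> B A | T2 C | b | c
  A -> T0 T0 | T0 T1
  B -> T0 T0 | T0 T1
  C -> B A | T1 T1 | T2 C | b | c
  T0 -> c
  T1 -> b
  T2 -> a

CYK table (by increasing span) (cells [i..j] with 0 ≤ i ≤ j ≤ 1 only):
  [0..0]={T2}  "a"  orig:{}
  [1..1]={C,S,T1}  "b"  orig:{C,S}
  [0..1]={C,S}  "ab"

Original NTs in T[0,1] deriving "ab": ["C", "S"]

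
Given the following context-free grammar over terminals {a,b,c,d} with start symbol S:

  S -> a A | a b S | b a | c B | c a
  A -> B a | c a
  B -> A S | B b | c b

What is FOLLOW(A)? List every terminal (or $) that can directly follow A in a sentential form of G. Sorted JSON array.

Compute FIRST by fixpoint:
[1]
  A via A→c a: +{c}
  B via B→A S: +{c}
  S via S→a A: +{a}
  S via S→b a: +{b}
  S via S→c B: +{c}
  FIRST(S)={a,b,c}  FIRST(A)={c}  FIRST(B)={c}
[2] (stable)
  FIRST(S)={a,b,c}  FIRST(A)={c}  FIRST(B)={c}

FOLLOW sets:
initialize: $ ∈ FOLLOW(S)
pass 1:
  A→B a: FOLLOW(B) ⊇ FIRST(a) = {a}; new: +{a}
  B→A S: FOLLOW(A) ⊇ FIRST(S) = {a,b,c}; new: +{a,b,c}
  B→A S: FOLLOW(S) ⊇ FOLLOW(B) ⊇ {a}; new: +{a}
  B→B b: FOLLOW(B) ⊇ FIRST(b) = {b}; new: +{b}
  S→a A: FOLLOW(A) ⊇ FOLLOW(S) ⊇ {$,a}; new: +{$}
  S→c B: FOLLOW(B) ⊇ FOLLOW(S) ⊇ {$,a}; new: +{$}
  FOLLOW(S)={$,a}  FOLLOW(A)={$,a,b,c}  FOLLOW(B)={$,a,b}
pass 2:
  B→A S: FOLLOW(S) ⊇ FOLLOW(B) ⊇ {$,a,b}; new: +{b}
  FOLLOW(S)={$,a,b}  FOLLOW(A)={$,a,b,c}  FOLLOW(B)={$,a,b}
pass 3: — fixpoint
  FOLLOW(S)={$,a,b}  FOLLOW(A)={$,a,b,c}  FOLLOW(B)={$,a,b}

FOLLOW(A) = ["$", "a", "b", "c"]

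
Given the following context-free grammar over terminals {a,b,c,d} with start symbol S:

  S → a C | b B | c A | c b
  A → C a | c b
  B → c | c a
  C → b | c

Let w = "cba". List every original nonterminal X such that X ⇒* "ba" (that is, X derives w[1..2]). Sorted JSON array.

CNF form of G:
  S -> T0 C | T1 A | T1 T2 | T2 B
  A -> C T0 | T1 T2
  B -> T1 T0 | c
  C -> b | c
  T0 -> a
  T1 -> c
  T2 -> b

CYK fill, restricted to cells inside w[1..2]:
  cell(1,1) b: {C,T2}  orig:{C}
  cell(2,2) a: {T0}  orig:{}
  cell(1,2) ba: {A}

Original NTs in T[1,2] deriving "ba": ["A"]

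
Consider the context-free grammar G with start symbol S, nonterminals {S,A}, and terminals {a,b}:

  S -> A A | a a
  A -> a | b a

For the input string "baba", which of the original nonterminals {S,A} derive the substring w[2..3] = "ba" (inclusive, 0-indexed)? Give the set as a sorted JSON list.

CNF form of G:
  S -> A A | T1 T1
  A -> T0 T1 | a
  T0 -> b
  T1 -> a

CYK fill (cells [i..j] with 2 ≤ i ≤ j ≤ 3 only):
  [2..2]={T0}  "b"  orig:{}
  [3..3]={A,T1}  "a"  orig:{A}
  [2..3]={A}  "ba"

Original NTs in T[2,3] deriving "ba": ["A"]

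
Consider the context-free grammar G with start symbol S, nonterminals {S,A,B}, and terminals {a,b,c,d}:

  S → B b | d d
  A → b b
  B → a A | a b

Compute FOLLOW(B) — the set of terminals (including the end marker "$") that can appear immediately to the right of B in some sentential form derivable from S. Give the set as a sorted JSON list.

FIRST iteration:
round 1:
  A via A→b b: +{b}
  B via B→a A: +{a}
  S via S→B b: +{a}
  S via S→d d: +{d}
  FIRST[S]={a,d}  FIRST[A]={b}  FIRST[B]={a}
round 2: done
  FIRST[S]={a,d}  FIRST[A]={b}  FIRST[B]={a}

Compute FOLLOW by fixpoint:
FOLLOW(S) := {$}
pass 1:
  S→B b: FOLLOW(B) ⊇ FIRST(b) = {b}; new: +{b}
  S: {$}  A: {}  B: {b}
pass 2:
  B→a A: FOLLOW(A) ⊇ FOLLOW(B) ⊇ {b}; new: +{b}
  S: {$}  A: {b}  B: {b}
pass 3: done
  S: {$}  A: {b}  B: {b}

FOLLOW(B) = ["b"]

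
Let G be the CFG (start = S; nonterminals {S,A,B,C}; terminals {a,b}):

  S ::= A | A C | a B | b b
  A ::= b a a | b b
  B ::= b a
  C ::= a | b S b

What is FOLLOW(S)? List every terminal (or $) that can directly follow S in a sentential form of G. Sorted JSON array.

Compute FIRST by fixpoint:
pass 1:
  A via A→b a a: +{b}
  B via B→b a: +{b}
  C via C→a: +{a}
  C via C→b S b: +{b}
  S via S→A: +{b}
  S via S→a B: +{a}
  FIRST[S]={a,b}  FIRST[A]={b}  FIRST[B]={b}  FIRST[C]={a,b}
pass 2: (no change)
  FIRST[S]={a,b}  FIRST[A]={b}  FIRST[B]={b}  FIRST[C]={a,b}

FOLLOW sets:
seed FOLLOW(S) with $
round 1:
  C→b S b: FOLLOW(S) ⊇ FIRST(b) = {b}; new: +{b}
  S→A: FOLLOW(A) ⊇ FOLLOW(S) ⊇ {$,b}; new: +{$,b}
  S→A C: FOLLOW(A) ⊇ FIRST(C) = {a,b}; new: +{a}
  S→A C: FOLLOW(C) ⊇ FOLLOW(S) ⊇ {$,b}; new: +{$,b}
  S→a B: FOLLOW(B) ⊇ FOLLOW(S) ⊇ {$,b}; new: +{$,b}
  FOLLOW[S]={$,b}  FOLLOW[A]={$,a,b}  FOLLOW[B]={$,b}  FOLLOW[C]={$,b}
round 2: done
  FOLLOW[S]={$,b}  FOLLOW[A]={$,a,b}  FOLLOW[B]={$,b}  FOLLOW[C]={$,b}

FOLLOW(S) = ["$", "b"]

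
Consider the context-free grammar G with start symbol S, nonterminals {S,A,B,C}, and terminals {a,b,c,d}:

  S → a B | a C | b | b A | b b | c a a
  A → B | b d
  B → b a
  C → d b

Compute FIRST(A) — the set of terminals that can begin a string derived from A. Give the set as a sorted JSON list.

FIRST sets, iterate to fixpoint:
[1]
  A via A→b d: +{b}
  B via B→b a: +{b}
  C via C→d b: +{d}
  S via S→a B: +{a}
  S via S→b: +{b}
  S via S→c a a: +{c}
  FIRST(S)={a,b,c}  FIRST(A)={b}  FIRST(B)={b}  FIRST(C)={d}
[2] (no change)
  FIRST(S)={a,b,c}  FIRST(A)={b}  FIRST(B)={b}  FIRST(C)={d}

FIRST(A) = ["b"]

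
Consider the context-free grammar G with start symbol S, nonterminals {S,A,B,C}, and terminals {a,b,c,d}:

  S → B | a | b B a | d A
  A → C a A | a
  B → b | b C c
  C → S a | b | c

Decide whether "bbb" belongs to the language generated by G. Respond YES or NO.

CNF form of G:
  S -> T1 X6 | T1 X7 | T3 A | a | b
  A -> C X4 | a
  B -> T1 X5 | b
  C -> S T0 | b | c
  T0 -> a
  T1 -> b
  T2 -> c
  T3 -> d
  X4 -> T0 A
  X5 -> C T2
  X6 -> B T0
  X7 -> C T2

Fill CYK table bottom-up:
  T[0,0] 'b' = {B,C,S,T1}  orig:{B,C,S}
  T[1,1] 'b' = {B,C,S,T1}  orig:{B,C,S}
  T[2,2] 'b' = {B,C,S,T1}  orig:{B,C,S}
  T[0,1] 'bb' = ∅
  T[1,2] 'bb' = ∅
  T[0,2] 'bbb' = ∅

S ∉ T[0,2] ⇒ NO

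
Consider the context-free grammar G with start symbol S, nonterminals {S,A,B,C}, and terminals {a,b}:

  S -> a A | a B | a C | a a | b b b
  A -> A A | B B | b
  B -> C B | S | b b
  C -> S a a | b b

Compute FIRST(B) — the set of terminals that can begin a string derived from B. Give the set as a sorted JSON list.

Compute FIRST by fixpoint:
iter 1:
  A via A→b: +{b}
  B via B→b b: +{b}
  C via C→b b: +{b}
  S via S→a A: +{a}
  S via S→b b b: +{b}
  FIRST[S]={a,b}  FIRST[A]={b}  FIRST[B]={b}  FIRST[C]={b}
iter 2:
  B via B→S: +{a}
  C via C→S a a: +{a}
  FIRST[S]={a,b}  FIRST[A]={b}  FIRST[B]={a,b}  FIRST[C]={a,b}
iter 3:
  A via A→B B: +{a}
  FIRST[S]={a,b}  FIRST[A]={a,b}  FIRST[B]={a,b}  FIRST[C]={a,b}
iter 4: done
  FIRST[S]={a,b}  FIRST[A]={a,b}  FIRST[B]={a,b}  FIRST[C]={a,b}

FIRST(B) = ["a", "b"]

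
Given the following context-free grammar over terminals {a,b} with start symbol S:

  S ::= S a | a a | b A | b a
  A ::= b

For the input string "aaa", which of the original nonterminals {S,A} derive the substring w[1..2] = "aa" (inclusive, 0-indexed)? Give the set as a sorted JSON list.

CNF form of G:
  S -> S T0 | T0 T0 | T1 A | T1 T0
  A -> b
  T0 -> a
  T1 -> b

CYK fill (cells [i..j] with 1 ≤ i ≤ j ≤ 2 only):
  cell(1,1) a: {T0}  orig:{}
  cell(2,2) a: {T0}  orig:{}
  cell(1,2) aa: {S}

Original NTs in T[1,2] deriving "aa": ["S"]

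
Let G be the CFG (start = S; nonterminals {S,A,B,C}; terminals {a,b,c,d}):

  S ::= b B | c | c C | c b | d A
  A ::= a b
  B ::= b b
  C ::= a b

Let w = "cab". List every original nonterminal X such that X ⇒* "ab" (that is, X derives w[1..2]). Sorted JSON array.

CNF form of G:
  S -> T1 B | T2 C | T2 T1 | T3 A | c
  A -> T0 T1
  B -> T1 T1
  C -> T0 T1
  T0 -> a
  T1 -> b
  T2 -> c
  T3 -> d

CYK fill (cells [i..j] with 1 ≤ i ≤ j ≤ 2 only):
  T[1,1] 'a' = {T0}  orig:{}
  T[2,2] 'b' = {T1}  orig:{}
  T[1,2] 'ab' = {A,C}

Original NTs in T[1,2] deriving "ab": ["A", "C"]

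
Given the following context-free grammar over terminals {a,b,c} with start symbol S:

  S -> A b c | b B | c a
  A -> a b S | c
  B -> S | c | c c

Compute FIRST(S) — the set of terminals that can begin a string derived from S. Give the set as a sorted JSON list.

FIRST sets, iterate to fixpoint:
iter 1:
  A via A→a b S: +{a}
  A via A→c: +{c}
  B via B→c: +{c}
  S via S→A b c: +{a,c}
  S via S→b B: +{b}
  FIRST[S]={a,b,c}  FIRST[A]={a,c}  FIRST[B]={c}
iter 2:
  B via B→S: +{a,b}
  FIRST[S]={a,b,c}  FIRST[A]={a,c}  FIRST[B]={a,b,c}
iter 3: — fixpoint
  FIRST[S]={a,b,c}  FIRST[A]={a,c}  FIRST[B]={a,b,c}

FIRST(S) = ["a", "b", "c"]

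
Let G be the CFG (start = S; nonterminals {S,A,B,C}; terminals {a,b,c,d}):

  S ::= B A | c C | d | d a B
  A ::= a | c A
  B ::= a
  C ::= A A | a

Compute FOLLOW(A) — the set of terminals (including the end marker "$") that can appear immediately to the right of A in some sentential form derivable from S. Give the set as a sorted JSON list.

FIRST sets, iterate to fixpoint:
[1]
  A via A→a: +{a}
  A via A→c A: +{c}
  B via B→a: +{a}
  C via C→A A: +{a,c}
  S via S→B A: +{a}
  S via S→c C: +{c}
  S via S→d: +{d}
  S: {a,c,d}  A: {a,c}  B: {a}  C: {a,c}
[2] — fixpoint
  S: {a,c,d}  A: {a,c}  B: {a}  C: {a,c}

FOLLOW sets:
seed FOLLOW(S) with $
round 1:
  C→A A: FOLLOW(A) ⊇ FIRST(A) = {a,c}; new: +{a,c}
  S→B A: FOLLOW(B) ⊇ FIRST(A) = {a,c}; new: +{a,c}
  S→B A: FOLLOW(A) ⊇ FOLLOW(S) ⊇ {$}; new: +{$}
  S→c C: FOLLOW(C) ⊇ FOLLOW(S) ⊇ {$}; new: +{$}
  S→d a B: FOLLOW(B) ⊇ FOLLOW(S) ⊇ {$}; new: +{$}
  FOLLOW(S)={$}  FOLLOW(A)={$,a,c}  FOLLOW(B)={$,a,c}  FOLLOW(C)={$}
round 2: — fixpoint
  FOLLOW(S)={$}  FOLLOW(A)={$,a,c}  FOLLOW(B)={$,a,c}  FOLLOW(C)={$}

FOLLOW(A) = ["$", "a", "c"]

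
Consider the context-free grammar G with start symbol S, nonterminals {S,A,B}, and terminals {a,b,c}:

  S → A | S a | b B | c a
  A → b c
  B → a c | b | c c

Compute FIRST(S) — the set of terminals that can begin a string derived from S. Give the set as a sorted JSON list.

FIRST sets, iterate to fixpoint:
[1]
  A via A→b c: +{b}
  B via B→a c: +{a}
  B via B→b: +{b}
  B via B→c c: +{c}
  S via S→A: +{b}
  S via S→c a: +{c}
  FIRST(S)={b,c}  FIRST(A)={b}  FIRST(B)={a,b,c}
[2] (stable)
  FIRST(S)={b,c}  FIRST(A)={b}  FIRST(B)={a,b,c}

FIRST(S) = ["b", "c"]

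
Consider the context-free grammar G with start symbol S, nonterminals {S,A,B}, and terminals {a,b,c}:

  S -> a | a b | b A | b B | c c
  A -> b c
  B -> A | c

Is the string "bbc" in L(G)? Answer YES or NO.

Convert to CNF:
  S -> T0 A | T0 B | T1 T1 | T2 T0 | a
  A -> T0 T1
  B -> T0 T1 | c
  T0 -> b
  T1 -> c
  T2 -> a

CYK table (by increasing span):
  T[0,0] 'b' = {T0}  orig:{}
  T[1,1] 'b' = {T0}  orig:{}
  T[2,2] 'c' = {B,T1}  orig:{B}
  T[0,1] 'bb' = ∅
  T[1,2] 'bc' = {A,B,S}
  T[0,2] 'bbc' = {S}

S ∈ T[0,2] ⇒ YES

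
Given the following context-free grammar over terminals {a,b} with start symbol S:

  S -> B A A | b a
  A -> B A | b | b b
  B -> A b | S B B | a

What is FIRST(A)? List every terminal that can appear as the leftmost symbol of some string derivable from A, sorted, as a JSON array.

Compute FIRST by fixpoint:
round 1:
  A via A→b: +{b}
  B via B→A b: +{b}
  B via B→a: +{a}
  S via S→B A A: +{a,b}
  S: {a,b}  A: {b}  B: {a,b}
round 2:
  A via A→B A: +{a}
  S: {a,b}  A: {a,b}  B: {a,b}
round 3: (stable)
  S: {a,b}  A: {a,b}  B: {a,b}

FIRST(A) = ["a", "b"]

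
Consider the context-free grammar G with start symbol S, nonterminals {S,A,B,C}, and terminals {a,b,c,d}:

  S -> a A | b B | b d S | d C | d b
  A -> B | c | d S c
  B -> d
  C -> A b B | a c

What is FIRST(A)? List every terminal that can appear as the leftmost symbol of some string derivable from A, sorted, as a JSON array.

FIRST iteration:
round 1:
  A via A→c: +{c}
  A via A→d S c: +{d}
  B via B→d: +{d}
  C via C→A b B: +{c,d}
  C via C→a c: +{a}
  S via S→a A: +{a}
  S via S→b B: +{b}
  S via S→d C: +{d}
  FIRST(S)={a,b,d}  FIRST(A)={c,d}  FIRST(B)={d}  FIRST(C)={a,c,d}
round 2: — fixpoint
  FIRST(S)={a,b,d}  FIRST(A)={c,d}  FIRST(B)={d}  FIRST(C)={a,c,d}

FIRST(A) = ["c", "d"]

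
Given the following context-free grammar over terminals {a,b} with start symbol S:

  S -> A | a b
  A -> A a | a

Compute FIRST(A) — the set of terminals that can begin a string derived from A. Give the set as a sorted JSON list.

Compute FIRST by fixpoint:
[1]
  A via A→a: +{a}
  S via S→A: +{a}
  FIRST(S)={a}  FIRST(A)={a}
[2] done
  FIRST(S)={a}  FIRST(A)={a}

FIRST(A) = ["a"]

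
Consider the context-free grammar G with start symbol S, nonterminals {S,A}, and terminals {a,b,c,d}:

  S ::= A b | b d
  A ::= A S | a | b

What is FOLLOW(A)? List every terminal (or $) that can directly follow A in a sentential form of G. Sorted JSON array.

Compute FIRST by fixpoint:
[1]
  A via A→a: +{a}
  A via A→b: +{b}
  S via S→A b: +{a,b}
  FIRST(S)={a,b}  FIRST(A)={a,b}
[2] (stable)
  FIRST(S)={a,b}  FIRST(A)={a,b}

Compute FOLLOW by fixpoint:
FOLLOW(S) := {$}
iter 1:
  A→A S: FOLLOW(A) ⊇ FIRST(S) = {a,b}; new: +{a,b}
  A→A S: FOLLOW(S) ⊇ FOLLOW(A) ⊇ {a,b}; new: +{a,b}
  FOLLOW(S)={$,a,b}  FOLLOW(A)={a,b}
iter 2: — fixpoint
  FOLLOW(S)={$,a,b}  FOLLOW(A)={a,b}

FOLLOW(A) = ["a", "b"]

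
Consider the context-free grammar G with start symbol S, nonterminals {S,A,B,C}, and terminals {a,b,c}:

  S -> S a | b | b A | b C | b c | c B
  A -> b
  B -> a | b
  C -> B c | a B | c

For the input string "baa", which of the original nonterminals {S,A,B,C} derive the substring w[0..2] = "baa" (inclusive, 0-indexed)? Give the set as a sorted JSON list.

Convert to CNF:
  S -> S T1 | T0 B | T2 A | T2 C | T2 T0 | b
  A -> b
  B -> a | b
  C -> B T0 | T1 B | c
  T0 -> c
  T1 -> a
  T2 -> b

CYK fill — only the sub-triangle for w[0..2]:
  cell(0,0) b: {A,B,S,T2}  orig:{A,B,S}
  cell(1,1) a: {B,T1}  orig:{B}
  cell(2,2) a: {B,T1}  orig:{B}
  cell(0,1) ba: {S}
  cell(1,2) aa: {C}
  cell(0,2) baa: {S}

Original NTs in T[0,2] deriving "baa": ["S"]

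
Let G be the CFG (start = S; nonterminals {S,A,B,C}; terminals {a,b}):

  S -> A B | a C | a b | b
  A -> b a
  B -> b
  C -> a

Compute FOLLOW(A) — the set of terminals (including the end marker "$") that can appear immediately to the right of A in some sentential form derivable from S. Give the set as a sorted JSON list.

FIRST iteration:
iter 1:
  A via A→b a: +{b}
  B via B→b: +{b}
  C via C→a: +{a}
  S via S→A B: +{b}
  S via S→a C: +{a}
  S: {a,b}  A: {b}  B: {b}  C: {a}
iter 2: (stable)
  S: {a,b}  A: {b}  B: {b}  C: {a}

FOLLOW sets:
initialize: $ ∈ FOLLOW(S)
iter 1:
  S→A B: FOLLOW(A) ⊇ FIRST(B) = {b}; new: +{b}
  S→A B: FOLLOW(B) ⊇ FOLLOW(S) ⊇ {$}; new: +{$}
  S→a C: FOLLOW(C) ⊇ FOLLOW(S) ⊇ {$}; new: +{$}
  S: {$}  A: {b}  B: {$}  C: {$}
iter 2: (stable)
  S: {$}  A: {b}  B: {$}  C: {$}

FOLLOW(A) = ["b"]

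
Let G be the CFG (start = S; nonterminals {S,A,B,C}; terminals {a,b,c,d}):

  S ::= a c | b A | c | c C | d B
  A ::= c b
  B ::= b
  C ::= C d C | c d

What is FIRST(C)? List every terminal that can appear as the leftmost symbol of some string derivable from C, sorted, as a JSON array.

FIRST sets, iterate to fixpoint:
round 1:
  A via A→c b: +{c}
  B via B→b: +{b}
  C via C→c d: +{c}
  S via S→a c: +{a}
  S via S→b A: +{b}
  S via S→c: +{c}
  S via S→d B: +{d}
  FIRST[S]={a,b,c,d}  FIRST[A]={c}  FIRST[B]={b}  FIRST[C]={c}
round 2: — fixpoint
  FIRST[S]={a,b,c,d}  FIRST[A]={c}  FIRST[B]={b}  FIRST[C]={c}

FIRST(C) = ["c"]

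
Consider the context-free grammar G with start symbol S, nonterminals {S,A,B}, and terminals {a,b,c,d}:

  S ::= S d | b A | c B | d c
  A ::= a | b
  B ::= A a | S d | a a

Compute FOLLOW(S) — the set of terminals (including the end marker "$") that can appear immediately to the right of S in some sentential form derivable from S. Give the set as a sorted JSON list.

FIRST sets, iterate to fixpoint:
[1]
  A via A→a: +{a}
  A via A→b: +{b}
  B via B→A a: +{a,b}
  S via S→b A: +{b}
  S via S→c B: +{c}
  S via S→d c: +{d}
  FIRST[S]={b,c,d}  FIRST[A]={a,b}  FIRST[B]={a,b}
[2]
  B via B→S d: +{c,d}
  FIRST[S]={b,c,d}  FIRST[A]={a,b}  FIRST[B]={a,b,c,d}
[3] done
  FIRST[S]={b,c,d}  FIRST[A]={a,b}  FIRST[B]={a,b,c,d}

FOLLOW iteration:
FOLLOW(S) := {$}
iter 1:
  B→A a: FOLLOW(A) ⊇ FIRST(a) = {a}; new: +{a}
  B→S d: FOLLOW(S) ⊇ FIRST(d) = {d}; new: +{d}
  S→b A: FOLLOW(A) ⊇ FOLLOW(S) ⊇ {$,d}; new: +{$,d}
  S→c B: FOLLOW(B) ⊇ FOLLOW(S) ⊇ {$,d}; new: +{$,d}
  S: {$,d}  A: {$,a,d}  B: {$,d}
iter 2: — fixpoint
  S: {$,d}  A: {$,a,d}  B: {$,d}

FOLLOW(S) = ["$", "d"]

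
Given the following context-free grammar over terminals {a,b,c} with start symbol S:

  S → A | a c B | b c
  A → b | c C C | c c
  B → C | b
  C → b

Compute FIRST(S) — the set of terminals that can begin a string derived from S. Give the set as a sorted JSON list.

FIRST sets, iterate to fixpoint:
iter 1:
  A via A→b: +{b}
  A via A→c C C: +{c}
  B via B→b: +{b}
  C via C→b: +{b}
  S via S→A: +{b,c}
  S via S→a c B: +{a}
  FIRST(S)={a,b,c}  FIRST(A)={b,c}  FIRST(B)={b}  FIRST(C)={b}
iter 2: (stable)
  FIRST(S)={a,b,c}  FIRST(A)={b,c}  FIRST(B)={b}  FIRST(C)={b}

FIRST(S) = ["a", "b", "c"]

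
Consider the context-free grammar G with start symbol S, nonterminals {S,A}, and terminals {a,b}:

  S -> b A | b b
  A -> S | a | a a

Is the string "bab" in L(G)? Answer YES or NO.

Convert to CNF:
  S -> T1 A | T1 T1
  A -> T0 T0 | T1 A | T1 T1 | a
  T0 -> a
  T1 -> b

CYK table (by increasing span):
  T[0,0] 'b' = {T1}  orig:{}
  T[1,1] 'a' = {A,T0}  orig:{A}
  T[2,2] 'b' = {T1}  orig:{}
  T[0,1] 'ba' = {A,S}
  T[1,2] 'ab' = ∅
  T[0,2] 'bab' = ∅

S ∉ T[0,2] ⇒ NO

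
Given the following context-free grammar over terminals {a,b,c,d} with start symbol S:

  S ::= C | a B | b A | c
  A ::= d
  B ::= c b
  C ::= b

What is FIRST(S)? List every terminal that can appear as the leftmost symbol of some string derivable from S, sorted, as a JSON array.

Compute FIRST by fixpoint:
round 1:
  A via A→d: +{d}
  B via B→c b: +{c}
  C via C→b: +{b}
  S via S→C: +{b}
  S via S→a B: +{a}
  S via S→c: +{c}
  FIRST[S]={a,b,c}  FIRST[A]={d}  FIRST[B]={c}  FIRST[C]={b}
round 2: — fixpoint
  FIRST[S]={a,b,c}  FIRST[A]={d}  FIRST[B]={c}  FIRST[C]={b}

FIRST(S) = ["a", "b", "c"]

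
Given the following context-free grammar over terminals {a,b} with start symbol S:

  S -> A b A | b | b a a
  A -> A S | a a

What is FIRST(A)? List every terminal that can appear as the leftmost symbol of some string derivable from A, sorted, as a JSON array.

FIRST sets, iterate to fixpoint:
[1]
  A via A→a a: +{a}
  S via S→A b A: +{a}
  S via S→b: +{b}
  S: {a,b}  A: {a}
[2] (no change)
  S: {a,b}  A: {a}

FIRST(A) = ["a"]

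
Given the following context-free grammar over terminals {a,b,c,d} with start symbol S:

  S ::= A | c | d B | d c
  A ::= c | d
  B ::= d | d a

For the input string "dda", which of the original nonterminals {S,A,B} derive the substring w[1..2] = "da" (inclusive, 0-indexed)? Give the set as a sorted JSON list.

CNF form of G:
  S -> T0 B | T0 T2 | c | d
  A -> c | d
  B -> T0 T1 | d
  T0 -> d
  T1 -> a
  T2 -> c

CYK fill — only the sub-triangle for w[1..2]:
  T[1,1] 'd' = {A,B,S,T0}  orig:{A,B,S}
  T[2,2] 'a' = {T1}  orig:{}
  T[1,2] 'da' = {B}

Original NTs in T[1,2] deriving "da": ["B"]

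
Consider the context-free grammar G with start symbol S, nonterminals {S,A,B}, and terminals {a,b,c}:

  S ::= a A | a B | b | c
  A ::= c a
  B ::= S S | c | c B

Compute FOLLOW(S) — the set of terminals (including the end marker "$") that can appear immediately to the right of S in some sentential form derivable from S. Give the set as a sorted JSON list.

FIRST sets, iterate to fixpoint:
pass 1:
  A via A→c a: +{c}
  B via B→c: +{c}
  S via S→a A: +{a}
  S via S→b: +{b}
  S via S→c: +{c}
  S: {a,b,c}  A: {c}  B: {c}
pass 2:
  B via B→S S: +{a,b}
  S: {a,b,c}  A: {c}  B: {a,b,c}
pass 3: — fixpoint
  S: {a,b,c}  A: {c}  B: {a,b,c}

FOLLOW sets:
FOLLOW(S) := {$}
iter 1:
  B→S S: FOLLOW(S) ⊇ FIRST(S) = {a,b,c}; new: +{a,b,c}
  S→a A: FOLLOW(A) ⊇ FOLLOW(S) ⊇ {$,a,b,c}; new: +{$,a,b,c}
  S→a B: FOLLOW(B) ⊇ FOLLOW(S) ⊇ {$,a,b,c}; new: +{$,a,b,c}
  FOLLOW(S)={$,a,b,c}  FOLLOW(A)={$,a,b,c}  FOLLOW(B)={$,a,b,c}
iter 2: — fixpoint
  FOLLOW(S)={$,a,b,c}  FOLLOW(A)={$,a,b,c}  FOLLOW(B)={$,a,b,c}

FOLLOW(S) = ["$", "a", "b", "c"]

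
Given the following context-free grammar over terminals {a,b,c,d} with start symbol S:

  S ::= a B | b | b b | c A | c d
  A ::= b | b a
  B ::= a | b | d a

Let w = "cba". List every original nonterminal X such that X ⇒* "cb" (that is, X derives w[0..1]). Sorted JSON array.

Convert to CNF:
  S -> T0 T0 | T1 B | T3 A | T3 T2 | b
  A -> T0 T1 | b
  B -> T2 T1 | a | b
  T0 -> b
  T1 -> a
  T2 -> d
  T3 -> c

Fill CYK table bottom-up, restricted to cells inside w[0..1]:
  T[0,0] 'c' = {T3}  orig:{}
  T[1,1] 'b' = {A,B,S,T0}  orig:{A,B,S}
  T[0,1] 'cb' = {S}

Original NTs in T[0,1] deriving "cb": ["S"]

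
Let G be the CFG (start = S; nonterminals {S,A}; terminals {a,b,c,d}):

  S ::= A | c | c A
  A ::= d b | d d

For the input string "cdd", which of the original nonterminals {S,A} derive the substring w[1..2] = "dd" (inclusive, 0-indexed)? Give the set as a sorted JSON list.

CNF form of G:
  S -> T0 T0 | T0 T1 | T2 A | c
  A -> T0 T0 | T0 T1
  T0 -> d
  T1 -> b
  T2 -> c

CYK fill, restricted to cells inside w[1..2]:
  [1..1]={T0}  "d"  orig:{}
  [2..2]={T0}  "d"  orig:{}
  [1..2]={A,S}  "dd"

Original NTs in T[1,2] deriving "dd": ["A", "S"]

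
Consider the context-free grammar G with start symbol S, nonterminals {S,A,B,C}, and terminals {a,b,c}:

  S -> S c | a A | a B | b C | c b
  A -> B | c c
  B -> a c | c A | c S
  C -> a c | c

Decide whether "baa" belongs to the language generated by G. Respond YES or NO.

CNF form of G:
  S -> S T1 | T0 A | T0 B | T1 T2 | T2 C
  A -> T0 T1 | T1 A | T1 S | T1 T1
  B -> T0 T1 | T1 A | T1 S
  C -> T0 T1 | c
  T0 -> a
  T1 -> c
  T2 -> b

Fill CYK table bottom-up:
  T[0,0] 'b' = {T2}  orig:{}
  T[1,1] 'a' = {T0}  orig:{}
  T[2,2] 'a' = {T0}  orig:{}
  T[0,1] 'ba' = ∅
  T[1,2] 'aa' = ∅
  T[0,2] 'baa' = ∅

S ∉ T[0,2] ⇒ NO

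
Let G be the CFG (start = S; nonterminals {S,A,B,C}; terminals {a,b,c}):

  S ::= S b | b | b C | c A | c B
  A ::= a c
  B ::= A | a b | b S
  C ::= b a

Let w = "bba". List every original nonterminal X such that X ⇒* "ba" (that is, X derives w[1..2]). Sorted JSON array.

Convert to CNF:
  S -> S T2 | T1 A | T1 B | T2 C | b
  A -> T0 T1
  B -> T0 T1 | T0 T2 | T2 S
  C -> T2 T0
  T0 -> a
  T1 -> c
  T2 -> b

CYK table (by increasing span) — only the sub-triangle for w[1..2]:
  T[1,1] 'b' = {S,T2}  orig:{S}
  T[2,2] 'a' = {T0}  orig:{}
  T[1,2] 'ba' = {C}

Original NTs in T[1,2] deriving "ba": ["C"]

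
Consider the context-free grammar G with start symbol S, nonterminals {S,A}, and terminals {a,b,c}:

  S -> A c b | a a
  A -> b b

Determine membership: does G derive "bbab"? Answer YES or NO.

Convert to CNF:
  S -> A X3 | T2 T2
  A -> T0 T0
  T0 -> b
  T1 -> c
  T2 -> a
  X3 -> T1 T0

CYK fill:
  [0..0]={T0}  "b"  orig:{}
  [1..1]={T0}  "b"  orig:{}
  [2..2]={T2}  "a"  orig:{}
  [3..3]={T0}  "b"  orig:{}
  [0..1]={A}  "bb"
  [1..2]=∅  "ba"
  [2..3]=∅  "ab"
  [0..2]=∅  "bba"
  [1..3]=∅  "bab"
  [0..3]=∅  "bbab"

S ∉ T[0,3] ⇒ NO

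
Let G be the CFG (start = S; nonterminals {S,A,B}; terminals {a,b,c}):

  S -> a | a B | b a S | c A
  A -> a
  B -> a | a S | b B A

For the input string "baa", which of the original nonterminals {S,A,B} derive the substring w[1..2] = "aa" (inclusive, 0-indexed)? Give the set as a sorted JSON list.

CNF form of G:
  S -> T0 B | T1 X4 | T2 A | a
  A -> a
  B -> T0 S | T1 X3 | a
  T0 -> a
  T1 -> b
  T2 -> c
  X3 -> B A
  X4 -> T0 S

Fill CYK table bottom-up (cells [i..j] with 1 ≤ i ≤ j ≤ 2 only):
  [1..1]={A,B,S,T0}  "a"  orig:{A,B,S}
  [2..2]={A,B,S,T0}  "a"  orig:{A,B,S}
  [1..2]={B,S,X3,X4}  "aa"  orig:{B,S}

Original NTs in T[1,2] deriving "aa": ["B", "S"]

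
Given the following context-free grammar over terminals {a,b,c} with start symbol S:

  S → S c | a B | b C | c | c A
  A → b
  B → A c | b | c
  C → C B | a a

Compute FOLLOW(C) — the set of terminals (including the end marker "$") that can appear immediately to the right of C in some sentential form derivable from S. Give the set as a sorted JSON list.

FIRST iteration:
round 1:
  A via A→b: +{b}
  B via B→A c: +{b}
  B via B→c: +{c}
  C via C→a a: +{a}
  S via S→a B: +{a}
  S via S→b C: +{b}
  S via S→c: +{c}
  S: {a,b,c}  A: {b}  B: {b,c}  C: {a}
round 2: done
  S: {a,b,c}  A: {b}  B: {b,c}  C: {a}

Compute FOLLOW by fixpoint:
seed FOLLOW(S) with $
round 1:
  B→A c: FOLLOW(A) ⊇ FIRST(c) = {c}; new: +{c}
  C→C B: FOLLOW(C) ⊇ FIRST(B) = {b,c}; new: +{b,c}
  C→C B: FOLLOW(B) ⊇ FOLLOW(C) ⊇ {b,c}; new: +{b,c}
  S→S c: FOLLOW(S) ⊇ FIRST(c) = {c}; new: +{c}
  S→a B: FOLLOW(B) ⊇ FOLLOW(S) ⊇ {$,c}; new: +{$}
  S→b C: FOLLOW(C) ⊇ FOLLOW(S) ⊇ {$,c}; new: +{$}
  S→c A: FOLLOW(A) ⊇ FOLLOW(S) ⊇ {$,c}; new: +{$}
  S: {$,c}  A: {$,c}  B: {$,b,c}  C: {$,b,c}
round 2: done
  S: {$,c}  A: {$,c}  B: {$,b,c}  C: {$,b,c}

FOLLOW(C) = ["$", "b", "c"]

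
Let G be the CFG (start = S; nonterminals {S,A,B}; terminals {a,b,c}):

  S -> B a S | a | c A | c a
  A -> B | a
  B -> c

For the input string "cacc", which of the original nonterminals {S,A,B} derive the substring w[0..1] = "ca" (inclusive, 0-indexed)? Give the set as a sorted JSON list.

CNF form of G:
  S -> B X2 | T1 A | T1 T0 | a
  A -> a | c
  B -> c
  T0 -> a
  T1 -> c
  X2 -> T0 S

Fill CYK table bottom-up, restricted to cells inside w[0..1]:
  cell(0,0) c: {A,B,T1}  orig:{A,B}
  cell(1,1) a: {A,S,T0}  orig:{A,S}
  cell(0,1) ca: {S}

Original NTs in T[0,1] deriving "ca": ["S"]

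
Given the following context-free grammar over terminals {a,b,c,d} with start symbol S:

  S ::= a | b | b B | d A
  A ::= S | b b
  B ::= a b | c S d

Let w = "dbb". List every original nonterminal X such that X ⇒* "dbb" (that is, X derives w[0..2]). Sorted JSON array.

CNF form of G:
  S -> T0 B | T1 A | a | b
  A -> T0 B | T0 T0 | T1 A | a | b
  B -> T2 T0 | T3 X4
  T0 -> b
  T1 -> d
  T2 -> a
  T3 -> c
  X4 -> S T1

CYK fill (cells [i..j] with 0 ≤ i ≤ j ≤ 2 only):
  [0..0]={T1}  "d"  orig:{}
  [1..1]={A,S,T0}  "b"  orig:{A,S}
  [2..2]={A,S,T0}  "b"  orig:{A,S}
  [0..1]={A,S}  "db"
  [1..2]={A}  "bb"
  [0..2]={A,S}  "dbb"

Original NTs in T[0,2] deriving "dbb": ["A", "S"]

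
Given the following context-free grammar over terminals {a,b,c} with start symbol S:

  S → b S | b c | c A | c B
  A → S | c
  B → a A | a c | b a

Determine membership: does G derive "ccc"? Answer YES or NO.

Convert to CNF:
  S -> T0 S | T0 T1 | T1 A | T1 B
  A -> T0 S | T0 T1 | T1 A | T1 B | c
  B -> T0 T2 | T2 A | T2 T1
  T0 -> b
  T1 -> c
  T2 -> a

CYK table (by increasing span):
  [0..0]={A,T1}  "c"  orig:{A}
  [1..1]={A,T1}  "c"  orig:{A}
  [2..2]={A,T1}  "c"  orig:{A}
  [0..1]={A,S}  "cc"
  [1..2]={A,S}  "cc"
  [0..2]={A,S}  "ccc"

S ∈ T[0,2] ⇒ YES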